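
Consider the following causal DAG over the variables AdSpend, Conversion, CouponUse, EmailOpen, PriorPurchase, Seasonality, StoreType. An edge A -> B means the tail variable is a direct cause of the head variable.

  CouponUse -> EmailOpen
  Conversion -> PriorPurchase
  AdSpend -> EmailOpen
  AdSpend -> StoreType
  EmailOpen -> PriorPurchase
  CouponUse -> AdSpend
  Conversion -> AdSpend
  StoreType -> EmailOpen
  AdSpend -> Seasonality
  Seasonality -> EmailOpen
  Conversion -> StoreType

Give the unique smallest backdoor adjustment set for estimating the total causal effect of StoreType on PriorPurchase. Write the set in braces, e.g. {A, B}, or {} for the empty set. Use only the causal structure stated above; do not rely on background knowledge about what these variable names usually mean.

{AdSpend, Conversion}

Variables eligible for adjustment (non-descendants of StoreType, excluding StoreType and PriorPurchase): {AdSpend, Conversion, CouponUse, Seasonality}.
Backdoor paths from StoreType to PriorPurchase:
  P1: StoreType <- Conversion -> AdSpend <- CouponUse -> EmailOpen -> PriorPurchase
  P2: StoreType <- Conversion -> AdSpend -> Seasonality -> EmailOpen -> PriorPurchase
  P3: StoreType <- Conversion -> AdSpend -> EmailOpen -> PriorPurchase
  P4: StoreType <- Conversion -> PriorPurchase
  P5: StoreType <- AdSpend <- Conversion -> PriorPurchase
  P6: StoreType <- AdSpend <- CouponUse -> EmailOpen -> PriorPurchase
  P7: StoreType <- AdSpend -> Seasonality -> EmailOpen -> PriorPurchase
  P8: StoreType <- AdSpend -> EmailOpen -> PriorPurchase
The empty set is not sufficient: P2 (StoreType <- Conversion -> AdSpend -> Seasonality -> EmailOpen -> PriorPurchase) has no collider blocking it and no conditioned non-collider, so it is open.
Try {AdSpend, Conversion}:
  P1: blocked at fork node Conversion ∈ conditioning set.
  P2: blocked at fork node Conversion ∈ conditioning set.
  P3: blocked at fork node Conversion ∈ conditioning set.
  P4: blocked at fork node Conversion ∈ conditioning set.
  P5: blocked at chain node AdSpend ∈ conditioning set.
  P6: blocked at chain node AdSpend ∈ conditioning set.
  P7: blocked at fork node AdSpend ∈ conditioning set.
  P8: blocked at fork node AdSpend ∈ conditioning set.
{AdSpend, Conversion} contains no descendant of StoreType and blocks every backdoor path.
Every element of {AdSpend, Conversion} is needed (dropping AdSpend leaves P6 open; dropping Conversion leaves P1 open), so no proper subset is valid.
Among all size-2 subsets of the eligible variables, only {AdSpend, Conversion} blocks every backdoor path, so it is the unique smallest valid adjustment set.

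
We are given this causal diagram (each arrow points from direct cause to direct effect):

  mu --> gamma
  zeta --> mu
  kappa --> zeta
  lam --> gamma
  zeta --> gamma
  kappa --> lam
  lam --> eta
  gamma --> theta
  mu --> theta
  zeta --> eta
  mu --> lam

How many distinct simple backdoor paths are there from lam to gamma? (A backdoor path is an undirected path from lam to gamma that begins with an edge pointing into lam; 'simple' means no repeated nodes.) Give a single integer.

A backdoor path from lam to gamma is any simple undirected path whose first edge points into lam (i.e. leaves lam via a parent).
Parents of lam: {kappa, mu}.
Enumerating:
  P1: lam <- kappa -> zeta -> mu -> gamma
  P2: lam <- kappa -> zeta -> mu -> theta <- gamma
  P3: lam <- kappa -> zeta -> gamma
  P4: lam <- mu <- zeta -> gamma
  P5: lam <- mu -> gamma
  P6: lam <- mu -> theta <- gamma
That exhausts the simple backdoor paths. Count: 6.

6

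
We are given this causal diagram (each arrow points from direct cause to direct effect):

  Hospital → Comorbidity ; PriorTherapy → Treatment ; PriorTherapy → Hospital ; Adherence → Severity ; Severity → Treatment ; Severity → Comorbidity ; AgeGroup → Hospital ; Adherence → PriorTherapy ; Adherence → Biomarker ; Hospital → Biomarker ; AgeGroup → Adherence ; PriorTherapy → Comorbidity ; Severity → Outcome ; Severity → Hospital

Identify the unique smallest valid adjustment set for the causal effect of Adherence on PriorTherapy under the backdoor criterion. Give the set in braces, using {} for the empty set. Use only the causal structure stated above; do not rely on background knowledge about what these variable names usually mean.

Variables eligible for adjustment (non-descendants of Adherence, excluding Adherence and PriorTherapy): {AgeGroup}.
Backdoor paths from Adherence to PriorTherapy:
  P1: Adherence <- AgeGroup -> Hospital <- PriorTherapy
  P2: Adherence <- AgeGroup -> Hospital <- Severity -> Comorbidity <- PriorTherapy
  P3: Adherence <- AgeGroup -> Hospital <- Severity -> Treatment <- PriorTherapy
  P4: Adherence <- AgeGroup -> Hospital -> Comorbidity <- PriorTherapy
  P5: Adherence <- AgeGroup -> Hospital -> Comorbidity <- Severity -> Treatment <- PriorTherapy
Each backdoor path contains an unconditioned collider, so every path is already blocked with the empty conditioning set:
  P1: blocked at collider Hospital (neither it nor any descendant is in the conditioning set).
  P2: blocked at collider Hospital (neither it nor any descendant is in the conditioning set).
  P3: blocked at collider Hospital (neither it nor any descendant is in the conditioning set).
  P4: blocked at collider Comorbidity (neither it nor any descendant is in the conditioning set).
  P5: blocked at collider Comorbidity (neither it nor any descendant is in the conditioning set).
The empty set is therefore the unique smallest valid set.

{}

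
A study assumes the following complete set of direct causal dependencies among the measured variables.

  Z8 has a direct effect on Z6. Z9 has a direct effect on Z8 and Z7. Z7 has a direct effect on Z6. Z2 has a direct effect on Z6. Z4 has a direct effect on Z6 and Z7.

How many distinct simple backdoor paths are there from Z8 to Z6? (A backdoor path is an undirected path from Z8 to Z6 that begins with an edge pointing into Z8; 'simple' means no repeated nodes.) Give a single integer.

A backdoor path from Z8 to Z6 is any simple undirected path whose first edge points into Z8 (i.e. leaves Z8 via a parent).
Parents of Z8: {Z9}.
Enumerating:
  P1: Z8 <- Z9 -> Z7 <- Z4 -> Z6
  P2: Z8 <- Z9 -> Z7 -> Z6
That exhausts the simple backdoor paths. Count: 2.

2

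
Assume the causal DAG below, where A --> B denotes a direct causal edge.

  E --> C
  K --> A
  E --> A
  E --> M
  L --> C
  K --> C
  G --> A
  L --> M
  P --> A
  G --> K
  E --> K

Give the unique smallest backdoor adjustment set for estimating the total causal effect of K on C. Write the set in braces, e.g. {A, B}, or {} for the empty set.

Variables eligible for adjustment (non-descendants of K, excluding K and C): {E, G, L, M, P}.
Backdoor paths from K to C:
  P1: K <- G -> A <- E -> M <- L -> C
  P2: K <- G -> A <- E -> C
  P3: K <- E -> M <- L -> C
  P4: K <- E -> C
The empty set is not sufficient: P4 (K <- E -> C) has no collider blocking it and no conditioned non-collider, so it is open.
Try {E}:
  P1: blocked at collider A (neither it nor any descendant is in the conditioning set).
  P2: blocked at collider A (neither it nor any descendant is in the conditioning set).
  P3: blocked at fork node E ∈ conditioning set.
  P4: blocked at fork node E ∈ conditioning set.
{E} contains no descendant of K and blocks every backdoor path.
No other singleton works — e.g. {L} leaves P4 open — so {E} is the unique smallest valid adjustment set.

{E}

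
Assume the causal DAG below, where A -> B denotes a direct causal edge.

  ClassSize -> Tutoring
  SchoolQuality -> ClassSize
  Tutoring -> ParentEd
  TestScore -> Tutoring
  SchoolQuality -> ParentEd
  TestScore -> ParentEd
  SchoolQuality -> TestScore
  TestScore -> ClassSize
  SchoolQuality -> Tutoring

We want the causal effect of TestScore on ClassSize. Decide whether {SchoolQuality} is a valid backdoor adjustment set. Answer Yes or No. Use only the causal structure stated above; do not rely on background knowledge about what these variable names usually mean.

Yes

Backdoor paths from TestScore to ClassSize (paths whose first edge points into TestScore):
  P1: TestScore <- SchoolQuality -> ClassSize
  P2: TestScore <- SchoolQuality -> Tutoring <- ClassSize
  P3: TestScore <- SchoolQuality -> ParentEd <- Tutoring <- ClassSize
Condition 1 (no descendant of TestScore in the set): holds — descendants of TestScore are {ClassSize, ParentEd, Tutoring}; none are in {SchoolQuality}.
Condition 2 (every backdoor path blocked by {SchoolQuality}):
  P1: blocked at fork node SchoolQuality ∈ conditioning set.
  P2: blocked at fork node SchoolQuality ∈ conditioning set.
  P3: blocked at fork node SchoolQuality ∈ conditioning set.
{SchoolQuality} satisfies the backdoor criterion.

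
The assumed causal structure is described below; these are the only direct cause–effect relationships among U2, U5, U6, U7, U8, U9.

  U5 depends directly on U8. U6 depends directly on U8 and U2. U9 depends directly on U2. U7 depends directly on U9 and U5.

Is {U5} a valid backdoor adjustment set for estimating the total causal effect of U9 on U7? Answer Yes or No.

Backdoor paths from U9 to U7 (paths whose first edge points into U9):
  P1: U9 <- U2 -> U6 <- U8 -> U5 -> U7
Condition 1 (no descendant of U9 in the set): holds — descendants of U9 are {U7}; none are in {U5}.
Condition 2 (every backdoor path blocked by {U5}):
  P1: blocked at collider U6 (neither it nor any descendant is in the conditioning set).
{U5} satisfies the backdoor criterion.

Yes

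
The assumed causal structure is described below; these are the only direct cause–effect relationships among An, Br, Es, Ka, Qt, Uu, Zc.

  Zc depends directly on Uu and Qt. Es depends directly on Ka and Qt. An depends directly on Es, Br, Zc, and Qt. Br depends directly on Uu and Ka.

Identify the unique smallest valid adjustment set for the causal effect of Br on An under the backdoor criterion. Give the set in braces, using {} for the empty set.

Variables eligible for adjustment (non-descendants of Br, excluding Br and An): {Es, Ka, Qt, Uu, Zc}.
Backdoor paths from Br to An:
  P1: Br <- Uu -> Zc <- Qt -> Es -> An
  P2: Br <- Uu -> Zc <- Qt -> An
  P3: Br <- Uu -> Zc -> An
  P4: Br <- Ka -> Es <- Qt -> Zc -> An
  P5: Br <- Ka -> Es <- Qt -> An
  P6: Br <- Ka -> Es -> An
The empty set is not sufficient: P3 (Br <- Uu -> Zc -> An) has no collider blocking it and no conditioned non-collider, so it is open.
Try {Ka, Uu}:
  P1: blocked at fork node Uu ∈ conditioning set.
  P2: blocked at fork node Uu ∈ conditioning set.
  P3: blocked at fork node Uu ∈ conditioning set.
  P4: blocked at fork node Ka ∈ conditioning set.
  P5: blocked at fork node Ka ∈ conditioning set.
  P6: blocked at fork node Ka ∈ conditioning set.
{Ka, Uu} contains no descendant of Br and blocks every backdoor path.
Every element of {Ka, Uu} is needed (dropping Ka leaves P6 open; dropping Uu leaves P3 open), so no proper subset is valid.
Among all size-2 subsets of the eligible variables, only {Ka, Uu} blocks every backdoor path, so it is the unique smallest valid adjustment set.

{Ka, Uu}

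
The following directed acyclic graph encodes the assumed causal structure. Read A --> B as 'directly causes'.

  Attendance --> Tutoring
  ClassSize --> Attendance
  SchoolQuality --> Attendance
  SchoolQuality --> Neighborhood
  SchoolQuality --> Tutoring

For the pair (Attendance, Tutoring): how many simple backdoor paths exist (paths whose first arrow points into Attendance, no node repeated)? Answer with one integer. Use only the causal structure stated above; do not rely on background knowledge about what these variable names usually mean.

A backdoor path from Attendance to Tutoring is any simple undirected path whose first edge points into Attendance (i.e. leaves Attendance via a parent).
Parents of Attendance: {ClassSize, SchoolQuality}.
Enumerating:
  P1: Attendance <- SchoolQuality -> Tutoring
That exhausts the simple backdoor paths. Count: 1.

1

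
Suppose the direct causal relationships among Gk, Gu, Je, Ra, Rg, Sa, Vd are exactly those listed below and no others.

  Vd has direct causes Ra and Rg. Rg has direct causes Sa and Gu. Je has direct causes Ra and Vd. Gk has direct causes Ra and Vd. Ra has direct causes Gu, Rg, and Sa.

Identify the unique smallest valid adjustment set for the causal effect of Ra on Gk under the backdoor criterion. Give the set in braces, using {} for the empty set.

Variables eligible for adjustment (non-descendants of Ra, excluding Ra and Gk): {Gu, Rg, Sa}.
Backdoor paths from Ra to Gk:
  P1: Ra <- Gu -> Rg -> Vd -> Gk
  P2: Ra <- Sa -> Rg -> Vd -> Gk
  P3: Ra <- Rg -> Vd -> Gk
The empty set is not sufficient: P1 (Ra <- Gu -> Rg -> Vd -> Gk) has no collider blocking it and no conditioned non-collider, so it is open.
Try {Rg}:
  P1: blocked at chain node Rg ∈ conditioning set.
  P2: blocked at chain node Rg ∈ conditioning set.
  P3: blocked at fork node Rg ∈ conditioning set.
{Rg} contains no descendant of Ra and blocks every backdoor path.
No other singleton works — e.g. {Gu} leaves P2 open — so {Rg} is the unique smallest valid adjustment set.

{Rg}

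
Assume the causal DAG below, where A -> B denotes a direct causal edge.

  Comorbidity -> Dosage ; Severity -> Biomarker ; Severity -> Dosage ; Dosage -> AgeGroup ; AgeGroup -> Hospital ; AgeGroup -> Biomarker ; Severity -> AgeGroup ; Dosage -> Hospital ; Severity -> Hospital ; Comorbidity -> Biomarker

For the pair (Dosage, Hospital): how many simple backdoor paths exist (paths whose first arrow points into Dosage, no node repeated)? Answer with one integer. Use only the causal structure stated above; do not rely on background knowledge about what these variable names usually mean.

7

A backdoor path from Dosage to Hospital is any simple undirected path whose first edge points into Dosage (i.e. leaves Dosage via a parent).
Parents of Dosage: {Comorbidity, Severity}.
Enumerating:
  P1: Dosage <- Severity -> AgeGroup -> Hospital
  P2: Dosage <- Severity -> Hospital
  P3: Dosage <- Severity -> Biomarker <- AgeGroup -> Hospital
  P4: Dosage <- Comorbidity -> Biomarker <- Severity -> AgeGroup -> Hospital
  P5: Dosage <- Comorbidity -> Biomarker <- Severity -> Hospital
  P6: Dosage <- Comorbidity -> Biomarker <- AgeGroup <- Severity -> Hospital
  P7: Dosage <- Comorbidity -> Biomarker <- AgeGroup -> Hospital
That exhausts the simple backdoor paths. Count: 7.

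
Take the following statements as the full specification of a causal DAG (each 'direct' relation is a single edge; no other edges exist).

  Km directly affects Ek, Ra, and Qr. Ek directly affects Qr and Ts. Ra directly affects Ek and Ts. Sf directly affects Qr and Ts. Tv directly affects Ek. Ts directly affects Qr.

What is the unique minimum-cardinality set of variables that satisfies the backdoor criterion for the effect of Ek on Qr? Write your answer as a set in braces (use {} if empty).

{Km, Ra}

Variables eligible for adjustment (non-descendants of Ek, excluding Ek and Qr): {Km, Ra, Sf, Tv}.
Backdoor paths from Ek to Qr:
  P1: Ek <- Km -> Ra -> Ts <- Sf -> Qr
  P2: Ek <- Km -> Ra -> Ts -> Qr
  P3: Ek <- Km -> Qr
  P4: Ek <- Ra <- Km -> Qr
  P5: Ek <- Ra -> Ts <- Sf -> Qr
  P6: Ek <- Ra -> Ts -> Qr
The empty set is not sufficient: P2 (Ek <- Km -> Ra -> Ts -> Qr) has no collider blocking it and no conditioned non-collider, so it is open.
Try {Km, Ra}:
  P1: blocked at fork node Km ∈ conditioning set.
  P2: blocked at fork node Km ∈ conditioning set.
  P3: blocked at fork node Km ∈ conditioning set.
  P4: blocked at chain node Ra ∈ conditioning set.
  P5: blocked at fork node Ra ∈ conditioning set.
  P6: blocked at fork node Ra ∈ conditioning set.
{Km, Ra} contains no descendant of Ek and blocks every backdoor path.
Every element of {Km, Ra} is needed (dropping Km leaves P3 open; dropping Ra leaves P6 open), so no proper subset is valid.
Among all size-2 subsets of the eligible variables, only {Km, Ra} blocks every backdoor path, so it is the unique smallest valid adjustment set.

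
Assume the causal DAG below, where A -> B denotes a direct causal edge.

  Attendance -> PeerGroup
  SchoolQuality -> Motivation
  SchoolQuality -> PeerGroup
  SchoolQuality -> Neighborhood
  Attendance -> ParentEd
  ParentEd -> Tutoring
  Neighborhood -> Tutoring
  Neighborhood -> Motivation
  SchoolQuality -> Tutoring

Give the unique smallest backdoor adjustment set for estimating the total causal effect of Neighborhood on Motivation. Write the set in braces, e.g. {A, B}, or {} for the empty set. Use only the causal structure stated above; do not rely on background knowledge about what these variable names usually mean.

Variables eligible for adjustment (non-descendants of Neighborhood, excluding Neighborhood and Motivation): {Attendance, ParentEd, PeerGroup, SchoolQuality}.
Backdoor paths from Neighborhood to Motivation:
  P1: Neighborhood <- SchoolQuality -> Motivation
The empty set is not sufficient: P1 (Neighborhood <- SchoolQuality -> Motivation) has no collider blocking it and no conditioned non-collider, so it is open.
Try {SchoolQuality}:
  P1: blocked at fork node SchoolQuality ∈ conditioning set.
{SchoolQuality} contains no descendant of Neighborhood and blocks every backdoor path.
No other singleton works — e.g. {Attendance} leaves P1 open — so {SchoolQuality} is the unique smallest valid adjustment set.

{SchoolQuality}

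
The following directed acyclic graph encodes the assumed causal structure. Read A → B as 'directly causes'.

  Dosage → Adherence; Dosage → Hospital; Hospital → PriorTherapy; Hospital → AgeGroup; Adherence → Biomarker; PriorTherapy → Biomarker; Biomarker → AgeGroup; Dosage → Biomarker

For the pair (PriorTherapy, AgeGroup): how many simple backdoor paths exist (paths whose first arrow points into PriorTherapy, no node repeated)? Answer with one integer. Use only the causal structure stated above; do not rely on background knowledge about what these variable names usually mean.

A backdoor path from PriorTherapy to AgeGroup is any simple undirected path whose first edge points into PriorTherapy (i.e. leaves PriorTherapy via a parent).
Parents of PriorTherapy: {Hospital}.
Enumerating:
  P1: PriorTherapy <- Hospital <- Dosage -> Adherence -> Biomarker -> AgeGroup
  P2: PriorTherapy <- Hospital <- Dosage -> Biomarker -> AgeGroup
  P3: PriorTherapy <- Hospital -> AgeGroup
That exhausts the simple backdoor paths. Count: 3.

3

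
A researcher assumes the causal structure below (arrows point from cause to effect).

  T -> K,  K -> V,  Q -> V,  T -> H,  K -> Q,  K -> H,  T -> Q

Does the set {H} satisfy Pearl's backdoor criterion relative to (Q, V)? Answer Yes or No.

Backdoor paths from Q to V (paths whose first edge points into Q):
  P1: Q <- T -> K -> V
  P2: Q <- T -> H <- K -> V
  P3: Q <- K -> V
Condition 1 (no descendant of Q in the set): holds — descendants of Q are {V}; none are in {H}.
Condition 2 (every backdoor path blocked by {H}):
  P1: open — no interior node is in the conditioning set.
  P2: open — collider(s) H are conditioned on (or have a conditioned descendant) and no non-collider on the path is in the set.
  P3: open — no interior node is in the conditioning set.
{H} does not satisfy the backdoor criterion.

No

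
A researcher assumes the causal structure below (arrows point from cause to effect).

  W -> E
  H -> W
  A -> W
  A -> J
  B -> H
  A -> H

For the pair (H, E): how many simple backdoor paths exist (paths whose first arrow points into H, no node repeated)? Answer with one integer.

A backdoor path from H to E is any simple undirected path whose first edge points into H (i.e. leaves H via a parent).
Parents of H: {A, B}.
Enumerating:
  P1: H <- A -> W -> E
That exhausts the simple backdoor paths. Count: 1.

1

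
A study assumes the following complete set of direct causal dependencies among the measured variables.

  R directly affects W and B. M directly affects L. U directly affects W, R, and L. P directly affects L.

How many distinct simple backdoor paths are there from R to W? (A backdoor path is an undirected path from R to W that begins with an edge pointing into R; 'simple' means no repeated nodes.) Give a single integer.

A backdoor path from R to W is any simple undirected path whose first edge points into R (i.e. leaves R via a parent).
Parents of R: {U}.
Enumerating:
  P1: R <- U -> W
That exhausts the simple backdoor paths. Count: 1.

1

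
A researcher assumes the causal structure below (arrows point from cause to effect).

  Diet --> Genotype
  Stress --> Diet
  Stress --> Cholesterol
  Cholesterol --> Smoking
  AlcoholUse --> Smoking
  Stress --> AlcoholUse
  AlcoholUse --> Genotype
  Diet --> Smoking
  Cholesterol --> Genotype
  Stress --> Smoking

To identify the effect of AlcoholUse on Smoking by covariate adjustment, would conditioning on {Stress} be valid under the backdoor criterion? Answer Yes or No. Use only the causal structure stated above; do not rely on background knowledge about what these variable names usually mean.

Backdoor paths from AlcoholUse to Smoking (paths whose first edge points into AlcoholUse):
  P1: AlcoholUse <- Stress -> Diet -> Smoking
  P2: AlcoholUse <- Stress -> Diet -> Genotype <- Cholesterol -> Smoking
  P3: AlcoholUse <- Stress -> Cholesterol -> Smoking
  P4: AlcoholUse <- Stress -> Cholesterol -> Genotype <- Diet -> Smoking
  P5: AlcoholUse <- Stress -> Smoking
Condition 1 (no descendant of AlcoholUse in the set): holds — descendants of AlcoholUse are {Genotype, Smoking}; none are in {Stress}.
Condition 2 (every backdoor path blocked by {Stress}):
  P1: blocked at fork node Stress ∈ conditioning set.
  P2: blocked at fork node Stress ∈ conditioning set.
  P3: blocked at fork node Stress ∈ conditioning set.
  P4: blocked at fork node Stress ∈ conditioning set.
  P5: blocked at fork node Stress ∈ conditioning set.
{Stress} satisfies the backdoor criterion.

Yes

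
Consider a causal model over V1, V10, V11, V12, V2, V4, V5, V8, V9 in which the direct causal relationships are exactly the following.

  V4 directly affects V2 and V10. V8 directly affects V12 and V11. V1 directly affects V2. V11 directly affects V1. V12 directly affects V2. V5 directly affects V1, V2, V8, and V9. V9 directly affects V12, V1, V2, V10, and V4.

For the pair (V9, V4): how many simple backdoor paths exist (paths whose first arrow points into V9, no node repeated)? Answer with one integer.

A backdoor path from V9 to V4 is any simple undirected path whose first edge points into V9 (i.e. leaves V9 via a parent).
Parents of V9: {V5}.
Enumerating:
  P1: V9 <- V5 -> V8 -> V11 -> V1 -> V2 <- V4
  P2: V9 <- V5 -> V8 -> V12 -> V2 <- V4
  P3: V9 <- V5 -> V1 <- V11 <- V8 -> V12 -> V2 <- V4
  P4: V9 <- V5 -> V1 -> V2 <- V4
  P5: V9 <- V5 -> V2 <- V4
That exhausts the simple backdoor paths. Count: 5.

5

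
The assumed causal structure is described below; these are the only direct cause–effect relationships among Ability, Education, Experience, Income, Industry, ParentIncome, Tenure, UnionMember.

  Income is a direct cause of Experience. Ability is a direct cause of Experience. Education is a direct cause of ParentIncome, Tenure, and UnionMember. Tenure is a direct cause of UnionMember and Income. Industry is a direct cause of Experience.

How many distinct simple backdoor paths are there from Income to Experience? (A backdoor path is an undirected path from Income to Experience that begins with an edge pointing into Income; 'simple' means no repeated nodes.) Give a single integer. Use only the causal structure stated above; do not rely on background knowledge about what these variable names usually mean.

0

A backdoor path from Income to Experience is any simple undirected path whose first edge points into Income (i.e. leaves Income via a parent).
Parents of Income: {Tenure}.
No simple path from any parent of Income reaches Experience without revisiting Income, so there are no backdoor paths.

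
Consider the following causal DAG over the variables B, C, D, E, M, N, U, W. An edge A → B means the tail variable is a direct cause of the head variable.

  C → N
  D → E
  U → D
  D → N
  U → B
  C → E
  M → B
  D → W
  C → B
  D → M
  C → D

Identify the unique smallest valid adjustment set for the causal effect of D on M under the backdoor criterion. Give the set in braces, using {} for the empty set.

Variables eligible for adjustment (non-descendants of D, excluding D and M): {C, U}.
Backdoor paths from D to M:
  P1: D <- U -> B <- M
  P2: D <- C -> B <- M
Each backdoor path contains an unconditioned collider, so every path is already blocked with the empty conditioning set:
  P1: blocked at collider B (neither it nor any descendant is in the conditioning set).
  P2: blocked at collider B (neither it nor any descendant is in the conditioning set).
The empty set is therefore the unique smallest valid set.

{}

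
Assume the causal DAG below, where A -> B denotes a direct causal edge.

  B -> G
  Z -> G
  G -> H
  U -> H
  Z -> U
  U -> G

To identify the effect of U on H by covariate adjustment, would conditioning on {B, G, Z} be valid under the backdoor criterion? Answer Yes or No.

Backdoor paths from U to H (paths whose first edge points into U):
  P1: U <- Z -> G -> H
Condition 1 (no descendant of U in the set): FAILS — G is a descendant of U.
Condition 2 (every backdoor path blocked by {B, G, Z}):
  P1: blocked at fork node Z ∈ conditioning set.
{B, G, Z} does not satisfy the backdoor criterion.

No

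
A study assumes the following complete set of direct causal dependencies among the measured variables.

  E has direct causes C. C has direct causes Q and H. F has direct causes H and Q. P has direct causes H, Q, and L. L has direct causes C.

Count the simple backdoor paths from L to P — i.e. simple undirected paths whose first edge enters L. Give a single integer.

4

A backdoor path from L to P is any simple undirected path whose first edge points into L (i.e. leaves L via a parent).
Parents of L: {C}.
Enumerating:
  P1: L <- C <- H -> F <- Q -> P
  P2: L <- C <- H -> P
  P3: L <- C <- Q -> F <- H -> P
  P4: L <- C <- Q -> P
That exhausts the simple backdoor paths. Count: 4.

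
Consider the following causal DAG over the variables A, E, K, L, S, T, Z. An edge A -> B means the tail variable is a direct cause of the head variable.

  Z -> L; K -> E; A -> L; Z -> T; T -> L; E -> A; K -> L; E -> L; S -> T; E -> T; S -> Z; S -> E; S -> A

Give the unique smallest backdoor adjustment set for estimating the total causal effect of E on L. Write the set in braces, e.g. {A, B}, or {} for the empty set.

{K, S}

Variables eligible for adjustment (non-descendants of E, excluding E and L): {K, S, Z}.
Backdoor paths from E to L:
  P1: E <- S -> Z -> T -> L
  P2: E <- S -> Z -> L
  P3: E <- S -> T <- Z -> L
  P4: E <- S -> T -> L
  P5: E <- S -> A -> L
  P6: E <- K -> L
The empty set is not sufficient: P1 (E <- S -> Z -> T -> L) has no collider blocking it and no conditioned non-collider, so it is open.
Try {K, S}:
  P1: blocked at fork node S ∈ conditioning set.
  P2: blocked at fork node S ∈ conditioning set.
  P3: blocked at fork node S ∈ conditioning set.
  P4: blocked at fork node S ∈ conditioning set.
  P5: blocked at fork node S ∈ conditioning set.
  P6: blocked at fork node K ∈ conditioning set.
{K, S} contains no descendant of E and blocks every backdoor path.
Every element of {K, S} is needed (dropping K leaves P6 open; dropping S leaves P1 open), so no proper subset is valid.
Among all size-2 subsets of the eligible variables, only {K, S} blocks every backdoor path, so it is the unique smallest valid adjustment set.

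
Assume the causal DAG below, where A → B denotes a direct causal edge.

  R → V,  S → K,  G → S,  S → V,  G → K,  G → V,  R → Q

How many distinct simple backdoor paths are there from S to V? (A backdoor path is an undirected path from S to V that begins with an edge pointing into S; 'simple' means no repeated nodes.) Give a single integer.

A backdoor path from S to V is any simple undirected path whose first edge points into S (i.e. leaves S via a parent).
Parents of S: {G}.
Enumerating:
  P1: S <- G -> V
That exhausts the simple backdoor paths. Count: 1.

1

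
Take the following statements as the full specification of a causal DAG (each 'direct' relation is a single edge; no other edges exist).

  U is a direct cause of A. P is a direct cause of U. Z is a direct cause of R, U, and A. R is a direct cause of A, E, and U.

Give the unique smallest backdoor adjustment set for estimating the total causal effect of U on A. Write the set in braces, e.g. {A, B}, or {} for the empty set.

Variables eligible for adjustment (non-descendants of U, excluding U and A): {E, P, R, Z}.
Backdoor paths from U to A:
  P1: U <- Z -> R -> A
  P2: U <- Z -> A
  P3: U <- R <- Z -> A
  P4: U <- R -> A
The empty set is not sufficient: P1 (U <- Z -> R -> A) has no collider blocking it and no conditioned non-collider, so it is open.
Try {R, Z}:
  P1: blocked at fork node Z ∈ conditioning set.
  P2: blocked at fork node Z ∈ conditioning set.
  P3: blocked at chain node R ∈ conditioning set.
  P4: blocked at fork node R ∈ conditioning set.
{R, Z} contains no descendant of U and blocks every backdoor path.
Every element of {R, Z} is needed (dropping R leaves P4 open; dropping Z leaves P2 open), so no proper subset is valid.
Among all size-2 subsets of the eligible variables, only {R, Z} blocks every backdoor path, so it is the unique smallest valid adjustment set.

{R, Z}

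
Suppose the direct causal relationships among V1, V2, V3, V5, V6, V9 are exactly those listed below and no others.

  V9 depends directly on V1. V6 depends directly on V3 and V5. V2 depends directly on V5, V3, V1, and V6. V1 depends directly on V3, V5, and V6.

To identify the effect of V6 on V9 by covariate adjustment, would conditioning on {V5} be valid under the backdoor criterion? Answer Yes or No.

Backdoor paths from V6 to V9 (paths whose first edge points into V6):
  P1: V6 <- V3 -> V1 -> V9
  P2: V6 <- V3 -> V2 <- V5 -> V1 -> V9
  P3: V6 <- V3 -> V2 <- V1 -> V9
  P4: V6 <- V5 -> V1 -> V9
  P5: V6 <- V5 -> V2 <- V3 -> V1 -> V9
  P6: V6 <- V5 -> V2 <- V1 -> V9
Condition 1 (no descendant of V6 in the set): holds — descendants of V6 are {V1, V2, V9}; none are in {V5}.
Condition 2 (every backdoor path blocked by {V5}):
  P1: open — no interior node is in the conditioning set.
  P2: blocked at collider V2 (neither it nor any descendant is in the conditioning set).
  P3: blocked at collider V2 (neither it nor any descendant is in the conditioning set).
  P4: blocked at fork node V5 ∈ conditioning set.
  P5: blocked at fork node V5 ∈ conditioning set.
  P6: blocked at fork node V5 ∈ conditioning set.
{V5} does not satisfy the backdoor criterion.

No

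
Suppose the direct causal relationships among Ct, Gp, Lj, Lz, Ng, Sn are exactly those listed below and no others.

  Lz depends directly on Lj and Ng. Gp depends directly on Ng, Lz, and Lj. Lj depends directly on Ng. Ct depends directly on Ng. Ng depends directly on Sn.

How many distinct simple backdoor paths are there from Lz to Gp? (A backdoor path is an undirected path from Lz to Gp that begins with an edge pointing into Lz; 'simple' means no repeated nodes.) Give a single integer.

4

A backdoor path from Lz to Gp is any simple undirected path whose first edge points into Lz (i.e. leaves Lz via a parent).
Parents of Lz: {Lj, Ng}.
Enumerating:
  P1: Lz <- Ng -> Lj -> Gp
  P2: Lz <- Ng -> Gp
  P3: Lz <- Lj <- Ng -> Gp
  P4: Lz <- Lj -> Gp
That exhausts the simple backdoor paths. Count: 4.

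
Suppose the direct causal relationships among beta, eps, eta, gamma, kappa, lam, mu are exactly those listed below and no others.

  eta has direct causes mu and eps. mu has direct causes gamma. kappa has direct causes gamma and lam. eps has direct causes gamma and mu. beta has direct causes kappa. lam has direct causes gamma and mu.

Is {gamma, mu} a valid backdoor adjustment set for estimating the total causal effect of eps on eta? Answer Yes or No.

Backdoor paths from eps to eta (paths whose first edge points into eps):
  P1: eps <- gamma -> mu -> eta
  P2: eps <- gamma -> lam <- mu -> eta
  P3: eps <- gamma -> kappa <- lam <- mu -> eta
  P4: eps <- mu -> eta
Condition 1 (no descendant of eps in the set): holds — descendants of eps are {eta}; none are in {gamma, mu}.
Condition 2 (every backdoor path blocked by {gamma, mu}):
  P1: blocked at fork node gamma ∈ conditioning set.
  P2: blocked at fork node gamma ∈ conditioning set.
  P3: blocked at fork node gamma ∈ conditioning set.
  P4: blocked at fork node mu ∈ conditioning set.
{gamma, mu} satisfies the backdoor criterion.

Yes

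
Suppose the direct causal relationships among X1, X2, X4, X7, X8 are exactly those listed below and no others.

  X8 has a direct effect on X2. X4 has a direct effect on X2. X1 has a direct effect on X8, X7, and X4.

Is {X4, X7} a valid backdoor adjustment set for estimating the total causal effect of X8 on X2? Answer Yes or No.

Yes

Backdoor paths from X8 to X2 (paths whose first edge points into X8):
  P1: X8 <- X1 -> X4 -> X2
Condition 1 (no descendant of X8 in the set): holds — descendants of X8 are {X2}; none are in {X4, X7}.
Condition 2 (every backdoor path blocked by {X4, X7}):
  P1: blocked at chain node X4 ∈ conditioning set.
{X4, X7} satisfies the backdoor criterion.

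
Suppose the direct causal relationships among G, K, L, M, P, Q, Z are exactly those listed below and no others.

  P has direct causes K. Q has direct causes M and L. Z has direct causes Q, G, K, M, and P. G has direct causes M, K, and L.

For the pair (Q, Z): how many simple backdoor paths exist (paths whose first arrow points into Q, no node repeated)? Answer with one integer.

8

A backdoor path from Q to Z is any simple undirected path whose first edge points into Q (i.e. leaves Q via a parent).
Parents of Q: {L, M}.
Enumerating:
  P1: Q <- M -> G <- K -> P -> Z
  P2: Q <- M -> G <- K -> Z
  P3: Q <- M -> G -> Z
  P4: Q <- M -> Z
  P5: Q <- L -> G <- M -> Z
  P6: Q <- L -> G <- K -> P -> Z
  P7: Q <- L -> G <- K -> Z
  P8: Q <- L -> G -> Z
That exhausts the simple backdoor paths. Count: 8.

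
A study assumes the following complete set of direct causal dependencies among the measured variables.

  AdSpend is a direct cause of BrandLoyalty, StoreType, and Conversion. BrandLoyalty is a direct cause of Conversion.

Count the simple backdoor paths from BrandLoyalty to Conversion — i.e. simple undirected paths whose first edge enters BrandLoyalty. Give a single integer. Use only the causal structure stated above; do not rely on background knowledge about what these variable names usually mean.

A backdoor path from BrandLoyalty to Conversion is any simple undirected path whose first edge points into BrandLoyalty (i.e. leaves BrandLoyalty via a parent).
Parents of BrandLoyalty: {AdSpend}.
Enumerating:
  P1: BrandLoyalty <- AdSpend -> Conversion
That exhausts the simple backdoor paths. Count: 1.

1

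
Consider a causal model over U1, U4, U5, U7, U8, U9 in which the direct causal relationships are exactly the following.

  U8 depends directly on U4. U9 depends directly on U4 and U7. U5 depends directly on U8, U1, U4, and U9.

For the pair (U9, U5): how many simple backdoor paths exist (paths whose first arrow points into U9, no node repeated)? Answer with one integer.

2

A backdoor path from U9 to U5 is any simple undirected path whose first edge points into U9 (i.e. leaves U9 via a parent).
Parents of U9: {U4, U7}.
Enumerating:
  P1: U9 <- U4 -> U8 -> U5
  P2: U9 <- U4 -> U5
That exhausts the simple backdoor paths. Count: 2.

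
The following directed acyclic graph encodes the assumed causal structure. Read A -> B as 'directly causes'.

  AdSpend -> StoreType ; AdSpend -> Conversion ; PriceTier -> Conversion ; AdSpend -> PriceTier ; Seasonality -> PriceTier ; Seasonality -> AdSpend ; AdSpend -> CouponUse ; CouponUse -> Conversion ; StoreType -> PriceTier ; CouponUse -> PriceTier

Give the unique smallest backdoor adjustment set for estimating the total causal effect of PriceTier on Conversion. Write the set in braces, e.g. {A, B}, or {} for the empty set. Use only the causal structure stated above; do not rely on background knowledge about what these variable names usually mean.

{AdSpend, CouponUse}

Variables eligible for adjustment (non-descendants of PriceTier, excluding PriceTier and Conversion): {AdSpend, CouponUse, Seasonality, StoreType}.
Backdoor paths from PriceTier to Conversion:
  P1: PriceTier <- Seasonality -> AdSpend -> CouponUse -> Conversion
  P2: PriceTier <- Seasonality -> AdSpend -> Conversion
  P3: PriceTier <- AdSpend -> CouponUse -> Conversion
  P4: PriceTier <- AdSpend -> Conversion
  P5: PriceTier <- StoreType <- AdSpend -> CouponUse -> Conversion
  P6: PriceTier <- StoreType <- AdSpend -> Conversion
  P7: PriceTier <- CouponUse <- AdSpend -> Conversion
  P8: PriceTier <- CouponUse -> Conversion
The empty set is not sufficient: P1 (PriceTier <- Seasonality -> AdSpend -> CouponUse -> Conversion) has no collider blocking it and no conditioned non-collider, so it is open.
Try {AdSpend, CouponUse}:
  P1: blocked at chain node AdSpend ∈ conditioning set.
  P2: blocked at chain node AdSpend ∈ conditioning set.
  P3: blocked at fork node AdSpend ∈ conditioning set.
  P4: blocked at fork node AdSpend ∈ conditioning set.
  P5: blocked at fork node AdSpend ∈ conditioning set.
  P6: blocked at fork node AdSpend ∈ conditioning set.
  P7: blocked at chain node CouponUse ∈ conditioning set.
  P8: blocked at fork node CouponUse ∈ conditioning set.
{AdSpend, CouponUse} contains no descendant of PriceTier and blocks every backdoor path.
Every element of {AdSpend, CouponUse} is needed (dropping AdSpend leaves P2 open; dropping CouponUse leaves P8 open), so no proper subset is valid.
Among all size-2 subsets of the eligible variables, only {AdSpend, CouponUse} blocks every backdoor path, so it is the unique smallest valid adjustment set.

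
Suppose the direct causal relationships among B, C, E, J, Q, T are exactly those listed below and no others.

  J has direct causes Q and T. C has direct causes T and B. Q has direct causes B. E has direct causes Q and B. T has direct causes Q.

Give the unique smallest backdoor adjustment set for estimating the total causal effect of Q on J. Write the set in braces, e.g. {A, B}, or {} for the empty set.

Variables eligible for adjustment (non-descendants of Q, excluding Q and J): {B}.
Backdoor paths from Q to J:
  P1: Q <- B -> C <- T -> J
Each backdoor path contains an unconditioned collider, so every path is already blocked with the empty conditioning set:
  P1: blocked at collider C (neither it nor any descendant is in the conditioning set).
The empty set is therefore the unique smallest valid set.

{}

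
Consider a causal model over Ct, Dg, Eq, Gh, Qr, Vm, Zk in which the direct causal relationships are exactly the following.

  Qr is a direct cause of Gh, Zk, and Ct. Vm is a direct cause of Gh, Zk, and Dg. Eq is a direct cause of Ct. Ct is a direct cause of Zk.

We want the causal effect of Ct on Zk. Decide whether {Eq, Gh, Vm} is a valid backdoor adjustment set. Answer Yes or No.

Backdoor paths from Ct to Zk (paths whose first edge points into Ct):
  P1: Ct <- Qr -> Zk
  P2: Ct <- Qr -> Gh <- Vm -> Zk
Condition 1 (no descendant of Ct in the set): holds — descendants of Ct are {Zk}; none are in {Eq, Gh, Vm}.
Condition 2 (every backdoor path blocked by {Eq, Gh, Vm}):
  P1: open — no interior node is in the conditioning set.
  P2: blocked at fork node Vm ∈ conditioning set.
{Eq, Gh, Vm} does not satisfy the backdoor criterion.

No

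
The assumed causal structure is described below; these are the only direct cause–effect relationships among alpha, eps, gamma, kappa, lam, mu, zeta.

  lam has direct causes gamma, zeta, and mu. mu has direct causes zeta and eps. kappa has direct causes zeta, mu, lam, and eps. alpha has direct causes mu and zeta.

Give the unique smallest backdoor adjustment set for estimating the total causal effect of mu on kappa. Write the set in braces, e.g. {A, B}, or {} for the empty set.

Variables eligible for adjustment (non-descendants of mu, excluding mu and kappa): {eps, gamma, zeta}.
Backdoor paths from mu to kappa:
  P1: mu <- zeta -> lam -> kappa
  P2: mu <- zeta -> kappa
  P3: mu <- eps -> kappa
The empty set is not sufficient: P1 (mu <- zeta -> lam -> kappa) has no collider blocking it and no conditioned non-collider, so it is open.
Try {eps, zeta}:
  P1: blocked at fork node zeta ∈ conditioning set.
  P2: blocked at fork node zeta ∈ conditioning set.
  P3: blocked at fork node eps ∈ conditioning set.
{eps, zeta} contains no descendant of mu and blocks every backdoor path.
Every element of {eps, zeta} is needed (dropping eps leaves P3 open; dropping zeta leaves P1 open), so no proper subset is valid.
Among all size-2 subsets of the eligible variables, only {eps, zeta} blocks every backdoor path, so it is the unique smallest valid adjustment set.

{eps, zeta}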